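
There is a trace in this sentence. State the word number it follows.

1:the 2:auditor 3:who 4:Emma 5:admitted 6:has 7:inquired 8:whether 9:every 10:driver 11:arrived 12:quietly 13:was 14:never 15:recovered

The displaced element is "the auditor" (word 2).
It is linked across 1 clause boundary (Ø).
It functions as the subject of "inquired", so the gap sits immediately after word 5 ("admitted").
Base order: Emma admitted that the auditor has inquired whether every driver arrived quietly.

5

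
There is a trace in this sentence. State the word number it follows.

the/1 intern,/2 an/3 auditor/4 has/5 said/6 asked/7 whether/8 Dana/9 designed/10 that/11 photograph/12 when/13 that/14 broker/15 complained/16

The displaced element is "the intern" (word 2).
It is linked across 1 clause boundary (Ø).
It functions as the subject of "asked", so the gap sits immediately after word 6 ("said").
Base order: An auditor has said that the intern asked whether Dana designed that photograph when that broker complained.

6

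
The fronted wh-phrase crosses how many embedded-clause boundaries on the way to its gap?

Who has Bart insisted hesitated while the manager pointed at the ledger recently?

1

"who" is extracted from the subject of "hesitated".
Boundaries crossed, outermost first: [Ø] — 1 in total.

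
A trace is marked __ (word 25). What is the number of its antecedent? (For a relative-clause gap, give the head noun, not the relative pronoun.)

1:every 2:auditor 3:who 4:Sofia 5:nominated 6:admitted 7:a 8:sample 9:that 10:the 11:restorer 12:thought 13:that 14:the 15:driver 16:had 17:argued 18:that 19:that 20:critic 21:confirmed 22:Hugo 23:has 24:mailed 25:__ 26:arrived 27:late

8

The gap at 25 is the object of "mailed", inside a relative clause.
The relative pronoun is "that" (word 9); it is bound by the head noun immediately before it.
Its filler is the head noun "sample", at word 8.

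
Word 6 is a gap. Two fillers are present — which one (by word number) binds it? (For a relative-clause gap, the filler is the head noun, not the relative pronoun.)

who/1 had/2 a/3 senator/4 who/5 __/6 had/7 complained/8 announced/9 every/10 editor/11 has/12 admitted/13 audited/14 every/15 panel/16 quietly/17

The marked gap is inside the relative clause, the subject of "complained".
Its filler is the head noun "senator" (via "who"), at word 4.
(The other dependency links word 1 to a gap after word 13.)

4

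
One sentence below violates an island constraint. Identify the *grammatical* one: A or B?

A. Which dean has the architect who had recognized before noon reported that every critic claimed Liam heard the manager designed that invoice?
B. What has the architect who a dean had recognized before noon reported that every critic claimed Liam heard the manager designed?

In A, the wh-phrase is extracted from inside a complex-NP island (relative clause) (introduced by "who"), which blocks movement.
In B, the extraction path crosses only that-complement boundaries, which are transparent.
So B is grammatical.

B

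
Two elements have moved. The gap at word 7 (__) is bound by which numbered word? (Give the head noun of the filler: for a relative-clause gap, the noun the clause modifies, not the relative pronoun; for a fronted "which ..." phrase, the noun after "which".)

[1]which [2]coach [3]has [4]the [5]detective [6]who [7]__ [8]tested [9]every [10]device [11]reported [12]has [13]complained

5

The marked gap is inside the relative clause, the subject of "tested".
Its filler is the head noun "detective" (via "who"), at word 5.
(The other dependency links word 2 to a gap after word 11.)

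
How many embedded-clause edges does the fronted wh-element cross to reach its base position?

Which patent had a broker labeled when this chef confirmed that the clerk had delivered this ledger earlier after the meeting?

"which patent" originates inside the matrix clause — no clause boundary is crossed.

0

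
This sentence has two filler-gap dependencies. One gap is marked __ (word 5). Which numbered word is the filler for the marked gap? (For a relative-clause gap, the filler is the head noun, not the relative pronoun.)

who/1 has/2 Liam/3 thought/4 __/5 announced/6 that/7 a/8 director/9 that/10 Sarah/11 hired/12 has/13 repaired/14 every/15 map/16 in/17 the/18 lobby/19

1

The marked gap is the subject of "announced".
Its filler is the fronted wh-phrase "who", at word 1.
(The other dependency links word 9 to a gap after word 12.)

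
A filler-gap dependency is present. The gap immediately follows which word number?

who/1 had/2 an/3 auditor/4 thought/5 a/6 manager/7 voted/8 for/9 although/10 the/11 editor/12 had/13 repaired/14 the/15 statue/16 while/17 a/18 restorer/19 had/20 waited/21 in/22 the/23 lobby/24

The displaced element is "who" (word 1).
It is linked across 1 clause boundary (Ø).
It functions as the object of the preposition "for" of "voted", so the gap sits immediately after word 9 ("for").
Base order: An auditor had thought a manager voted for who although the editor had repaired the statue while a restorer had waited in the lobby.

9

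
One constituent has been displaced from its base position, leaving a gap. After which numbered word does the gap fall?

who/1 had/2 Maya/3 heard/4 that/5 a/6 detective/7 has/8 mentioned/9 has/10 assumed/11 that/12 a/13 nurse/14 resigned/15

9

The displaced element is "who" (word 1).
It is linked across 2 clause boundaries (that → Ø).
It functions as the subject of "assumed", so the gap sits immediately after word 9 ("mentioned").
Base order: Maya had heard that a detective has mentioned that who has assumed that a nurse resigned.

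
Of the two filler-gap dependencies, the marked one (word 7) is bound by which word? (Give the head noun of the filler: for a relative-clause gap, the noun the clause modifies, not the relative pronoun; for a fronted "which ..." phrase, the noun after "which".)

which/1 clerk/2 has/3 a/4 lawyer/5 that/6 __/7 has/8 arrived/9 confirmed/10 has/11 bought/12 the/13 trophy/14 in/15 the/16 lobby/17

5

The marked gap is inside the relative clause, the subject of "arrived".
Its filler is the head noun "lawyer" (via "that"), at word 5.
(The other dependency links word 2 to a gap after word 10.)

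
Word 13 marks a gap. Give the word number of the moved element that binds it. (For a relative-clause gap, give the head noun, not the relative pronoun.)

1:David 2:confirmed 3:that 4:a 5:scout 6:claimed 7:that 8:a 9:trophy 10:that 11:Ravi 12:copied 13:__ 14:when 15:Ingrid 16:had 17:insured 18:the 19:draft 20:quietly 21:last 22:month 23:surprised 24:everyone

9

The gap at 13 is the object of "copied", inside a relative clause.
The relative pronoun is "that" (word 10); it is bound by the head noun immediately before it.
Its filler is the head noun "trophy", at word 9.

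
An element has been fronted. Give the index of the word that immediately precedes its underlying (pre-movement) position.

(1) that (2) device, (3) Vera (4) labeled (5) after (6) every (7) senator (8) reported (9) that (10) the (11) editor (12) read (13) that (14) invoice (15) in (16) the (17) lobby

4

The displaced element is "that device" (word 2).
It functions as the direct object of "labeled", so the gap sits immediately after word 4 ("labeled").
Base order: Vera labeled that device after every senator reported that the editor read that invoice in the lobby.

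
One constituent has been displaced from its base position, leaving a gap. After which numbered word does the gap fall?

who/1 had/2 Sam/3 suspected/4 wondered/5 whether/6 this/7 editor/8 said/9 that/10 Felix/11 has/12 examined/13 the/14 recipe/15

4

The displaced element is "who" (word 1).
It is linked across 1 clause boundary (Ø).
It functions as the subject of "wondered", so the gap sits immediately after word 4 ("suspected").
Base order: Sam had suspected who wondered whether this editor said that Felix has examined the recipe.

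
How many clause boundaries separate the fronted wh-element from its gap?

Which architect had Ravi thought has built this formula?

"which architect" is extracted from the subject of "built".
Boundaries crossed, outermost first: [Ø] — 1 in total.

1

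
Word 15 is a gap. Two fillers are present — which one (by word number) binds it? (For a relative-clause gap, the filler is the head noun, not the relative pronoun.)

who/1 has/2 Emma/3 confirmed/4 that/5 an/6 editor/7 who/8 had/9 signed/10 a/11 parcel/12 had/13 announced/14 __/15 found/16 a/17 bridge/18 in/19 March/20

The marked gap is the subject of "found".
Its filler is the fronted wh-phrase "who", at word 1.
(The other dependency links word 7 to a gap after word 8.)

1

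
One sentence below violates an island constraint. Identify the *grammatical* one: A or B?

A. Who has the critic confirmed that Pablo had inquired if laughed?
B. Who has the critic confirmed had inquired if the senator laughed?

In A, the wh-phrase is extracted from inside a wh-island (introduced by "if"), which blocks movement.
In B, the extraction path crosses only that-complement boundaries, which are transparent.
So B is grammatical.

B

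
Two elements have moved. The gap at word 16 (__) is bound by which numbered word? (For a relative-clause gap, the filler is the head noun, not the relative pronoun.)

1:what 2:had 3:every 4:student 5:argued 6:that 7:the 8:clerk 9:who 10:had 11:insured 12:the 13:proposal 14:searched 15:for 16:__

1

The marked gap is the object of the preposition "for" of "searched".
Its filler is the fronted wh-phrase "what", at word 1.
(The other dependency links word 8 to a gap after word 9.)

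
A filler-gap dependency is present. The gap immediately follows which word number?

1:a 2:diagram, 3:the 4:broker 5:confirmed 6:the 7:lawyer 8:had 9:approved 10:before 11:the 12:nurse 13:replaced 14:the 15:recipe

The displaced element is "a diagram" (word 2).
It is linked across 1 clause boundary (Ø).
It functions as the direct object of "approved", so the gap sits immediately after word 9 ("approved").
Base order: The broker confirmed the lawyer had approved a diagram before the nurse replaced the recipe.

9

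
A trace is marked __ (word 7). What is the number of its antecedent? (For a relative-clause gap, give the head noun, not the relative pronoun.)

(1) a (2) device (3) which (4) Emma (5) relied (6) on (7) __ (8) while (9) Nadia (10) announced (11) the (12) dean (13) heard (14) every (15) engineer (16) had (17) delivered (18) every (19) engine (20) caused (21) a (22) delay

The gap at 7 is the prepositional object of "relied", inside a relative clause.
The relative pronoun is "which" (word 3); it is bound by the head noun immediately before it.
Its filler is the head noun "device", at word 2.

2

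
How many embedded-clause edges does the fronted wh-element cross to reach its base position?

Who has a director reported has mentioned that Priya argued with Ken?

"who" is extracted from the subject of "mentioned".
Boundaries crossed, outermost first: [Ø] — 1 in total.

1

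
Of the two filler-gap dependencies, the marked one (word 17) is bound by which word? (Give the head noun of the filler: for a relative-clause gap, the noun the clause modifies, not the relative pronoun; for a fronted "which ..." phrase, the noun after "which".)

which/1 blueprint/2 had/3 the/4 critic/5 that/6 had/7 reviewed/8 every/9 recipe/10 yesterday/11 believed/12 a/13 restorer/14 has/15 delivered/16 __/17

The marked gap is the direct object of "delivered".
Its filler is the fronted wh-phrase "which blueprint", at word 2.
(The other dependency links word 5 to a gap after word 6.)

2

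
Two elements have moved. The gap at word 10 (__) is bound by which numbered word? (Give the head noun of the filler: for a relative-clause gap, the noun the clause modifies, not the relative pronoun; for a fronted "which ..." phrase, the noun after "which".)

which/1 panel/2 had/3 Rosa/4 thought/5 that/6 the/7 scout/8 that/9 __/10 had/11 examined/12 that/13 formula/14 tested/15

8

The marked gap is inside the relative clause, the subject of "examined".
Its filler is the head noun "scout" (via "that"), at word 8.
(The other dependency links word 2 to a gap after word 15.)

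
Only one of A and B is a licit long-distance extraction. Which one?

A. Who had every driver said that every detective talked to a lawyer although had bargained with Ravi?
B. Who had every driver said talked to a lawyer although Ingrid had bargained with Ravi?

B

In A, the wh-phrase is extracted from inside an adjunct island (introduced by "although"), which blocks movement.
In B, the extraction path crosses only that-complement boundaries, which are transparent.
So B is grammatical.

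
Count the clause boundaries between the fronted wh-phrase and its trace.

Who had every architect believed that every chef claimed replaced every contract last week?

"who" is extracted from the subject of "replaced".
Boundaries crossed, outermost first: [that], [Ø] — 2 in total.

2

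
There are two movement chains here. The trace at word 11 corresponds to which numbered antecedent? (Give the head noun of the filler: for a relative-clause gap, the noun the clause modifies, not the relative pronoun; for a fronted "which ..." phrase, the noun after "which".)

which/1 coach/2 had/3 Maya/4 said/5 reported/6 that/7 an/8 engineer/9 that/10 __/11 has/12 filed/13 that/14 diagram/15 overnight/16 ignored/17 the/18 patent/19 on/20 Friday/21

The marked gap is inside the relative clause, the subject of "filed".
Its filler is the head noun "engineer" (via "that"), at word 9.
(The other dependency links word 2 to a gap after word 5.)

9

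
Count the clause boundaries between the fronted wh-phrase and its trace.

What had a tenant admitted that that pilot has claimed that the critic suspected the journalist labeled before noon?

"what" is extracted from the object of "labeled".
Boundaries crossed, outermost first: [that], [that], [Ø] — 3 in total.

3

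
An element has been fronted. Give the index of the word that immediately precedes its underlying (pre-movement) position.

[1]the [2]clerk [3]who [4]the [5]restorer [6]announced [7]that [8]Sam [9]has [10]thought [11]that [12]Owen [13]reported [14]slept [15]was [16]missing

13

The displaced element is "the clerk" (word 2).
It is linked across 3 clause boundaries (that → that → Ø).
It functions as the subject of "slept", so the gap sits immediately after word 13 ("reported").
Base order: The restorer announced that Sam has thought that Owen reported that the clerk slept.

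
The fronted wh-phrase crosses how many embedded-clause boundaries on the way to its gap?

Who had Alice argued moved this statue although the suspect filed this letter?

"who" is extracted from the subject of "moved".
Boundaries crossed, outermost first: [Ø] — 1 in total.

1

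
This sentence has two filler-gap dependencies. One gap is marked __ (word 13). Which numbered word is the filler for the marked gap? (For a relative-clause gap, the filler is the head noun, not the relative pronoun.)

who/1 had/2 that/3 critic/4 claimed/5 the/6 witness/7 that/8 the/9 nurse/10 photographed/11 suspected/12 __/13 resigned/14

1

The marked gap is the subject of "resigned".
Its filler is the fronted wh-phrase "who", at word 1.
(The other dependency links word 7 to a gap after word 11.)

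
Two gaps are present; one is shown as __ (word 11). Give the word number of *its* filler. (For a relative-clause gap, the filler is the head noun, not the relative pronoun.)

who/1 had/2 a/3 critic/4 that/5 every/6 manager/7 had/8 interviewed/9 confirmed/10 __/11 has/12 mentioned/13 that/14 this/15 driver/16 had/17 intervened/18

1

The marked gap is the subject of "mentioned".
Its filler is the fronted wh-phrase "who", at word 1.
(The other dependency links word 4 to a gap after word 9.)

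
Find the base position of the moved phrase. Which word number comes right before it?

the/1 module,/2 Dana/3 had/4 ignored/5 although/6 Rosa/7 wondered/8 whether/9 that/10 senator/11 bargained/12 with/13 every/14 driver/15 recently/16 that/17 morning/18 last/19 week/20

5

The displaced element is "the module" (word 2).
It functions as the direct object of "ignored", so the gap sits immediately after word 5 ("ignored").
Base order: Dana had ignored the module although Rosa wondered whether that senator bargained with every driver recently that morning last week.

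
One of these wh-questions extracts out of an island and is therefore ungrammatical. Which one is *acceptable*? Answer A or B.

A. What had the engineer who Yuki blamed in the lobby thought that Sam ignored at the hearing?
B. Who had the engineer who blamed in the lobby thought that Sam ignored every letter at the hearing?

In B, the wh-phrase is extracted from inside a complex-NP island (relative clause) (introduced by "who"), which blocks movement.
In A, the extraction path crosses only that-complement boundaries, which are transparent.
So A is grammatical.

A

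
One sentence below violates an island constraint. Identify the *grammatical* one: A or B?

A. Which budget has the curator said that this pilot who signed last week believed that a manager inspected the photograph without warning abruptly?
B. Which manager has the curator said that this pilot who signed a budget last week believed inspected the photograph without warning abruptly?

B

In A, the wh-phrase is extracted from inside a complex-NP island (relative clause) (introduced by "who"), which blocks movement.
In B, the extraction path crosses only that-complement boundaries, which are transparent.
So B is grammatical.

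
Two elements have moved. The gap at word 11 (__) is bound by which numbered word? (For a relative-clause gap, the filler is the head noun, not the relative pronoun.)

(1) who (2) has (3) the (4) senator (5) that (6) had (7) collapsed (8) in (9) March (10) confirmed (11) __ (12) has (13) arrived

1

The marked gap is the subject of "arrived".
Its filler is the fronted wh-phrase "who", at word 1.
(The other dependency links word 4 to a gap after word 5.)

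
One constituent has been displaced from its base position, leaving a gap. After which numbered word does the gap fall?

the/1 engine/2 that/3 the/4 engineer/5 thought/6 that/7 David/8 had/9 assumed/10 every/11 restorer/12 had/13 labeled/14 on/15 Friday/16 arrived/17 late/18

14

The displaced element is "the engine" (word 2).
It is linked across 2 clause boundaries (that → Ø).
It functions as the direct object of "labeled", so the gap sits immediately after word 14 ("labeled").
Base order: The engineer thought that David had assumed every restorer had labeled the engine on Friday.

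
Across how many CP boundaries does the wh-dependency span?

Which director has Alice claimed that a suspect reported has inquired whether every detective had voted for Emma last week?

"which director" is extracted from the subject of "inquired".
Boundaries crossed, outermost first: [that], [Ø] — 2 in total.

2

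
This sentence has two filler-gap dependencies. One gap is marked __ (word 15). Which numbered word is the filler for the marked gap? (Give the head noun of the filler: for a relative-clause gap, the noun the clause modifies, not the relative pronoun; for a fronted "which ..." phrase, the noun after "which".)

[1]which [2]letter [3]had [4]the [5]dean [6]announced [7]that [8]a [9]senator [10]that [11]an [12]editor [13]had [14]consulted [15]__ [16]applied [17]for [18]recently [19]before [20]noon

The marked gap is inside the relative clause, the direct object of "consulted".
Its filler is the head noun "senator" (via "that"), at word 9.
(The other dependency links word 2 to a gap after word 17.)

9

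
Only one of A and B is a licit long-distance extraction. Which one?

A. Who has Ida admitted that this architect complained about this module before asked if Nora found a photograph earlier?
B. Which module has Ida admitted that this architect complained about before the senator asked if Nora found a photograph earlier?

B

In A, the wh-phrase is extracted from inside an adjunct island (introduced by "before"), which blocks movement.
In B, the extraction path crosses only that-complement boundaries, which are transparent.
So B is grammatical.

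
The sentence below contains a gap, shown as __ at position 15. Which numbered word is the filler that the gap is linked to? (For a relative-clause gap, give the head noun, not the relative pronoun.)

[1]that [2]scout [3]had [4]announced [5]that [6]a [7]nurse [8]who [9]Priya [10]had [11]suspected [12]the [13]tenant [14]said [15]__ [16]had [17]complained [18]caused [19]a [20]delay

The gap at 15 is the subject of "complained", inside a relative clause.
The relative pronoun is "who" (word 8); it is bound by the head noun immediately before it.
Its filler is the head noun "nurse", at word 7.

7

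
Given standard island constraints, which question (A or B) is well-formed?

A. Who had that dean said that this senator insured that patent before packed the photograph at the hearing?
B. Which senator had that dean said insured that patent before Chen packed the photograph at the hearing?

In A, the wh-phrase is extracted from inside an adjunct island (introduced by "before"), which blocks movement.
In B, the extraction path crosses only that-complement boundaries, which are transparent.
So B is grammatical.

B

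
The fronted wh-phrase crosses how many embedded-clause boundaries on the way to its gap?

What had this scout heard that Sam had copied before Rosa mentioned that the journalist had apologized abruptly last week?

"what" is extracted from the object of "copied".
Boundaries crossed, outermost first: [that] — 1 in total.

1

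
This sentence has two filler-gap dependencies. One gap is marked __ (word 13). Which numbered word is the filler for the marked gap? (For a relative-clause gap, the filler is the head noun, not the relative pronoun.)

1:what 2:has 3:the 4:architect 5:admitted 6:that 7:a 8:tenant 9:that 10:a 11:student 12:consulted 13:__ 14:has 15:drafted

The marked gap is inside the relative clause, the direct object of "consulted".
Its filler is the head noun "tenant" (via "that"), at word 8.
(The other dependency links word 1 to a gap after word 15.)

8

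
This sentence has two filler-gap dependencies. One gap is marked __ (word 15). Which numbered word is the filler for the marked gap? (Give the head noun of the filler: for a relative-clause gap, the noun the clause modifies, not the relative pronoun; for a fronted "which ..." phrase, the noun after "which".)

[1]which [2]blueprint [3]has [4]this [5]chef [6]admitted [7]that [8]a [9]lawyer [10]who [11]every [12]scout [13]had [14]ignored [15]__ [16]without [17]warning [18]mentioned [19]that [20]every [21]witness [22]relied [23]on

The marked gap is inside the relative clause, the direct object of "ignored".
Its filler is the head noun "lawyer" (via "who"), at word 9.
(The other dependency links word 2 to a gap after word 23.)

9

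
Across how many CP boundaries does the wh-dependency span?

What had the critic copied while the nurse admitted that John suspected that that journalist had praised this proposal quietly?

"what" originates inside the matrix clause — no clause boundary is crossed.

0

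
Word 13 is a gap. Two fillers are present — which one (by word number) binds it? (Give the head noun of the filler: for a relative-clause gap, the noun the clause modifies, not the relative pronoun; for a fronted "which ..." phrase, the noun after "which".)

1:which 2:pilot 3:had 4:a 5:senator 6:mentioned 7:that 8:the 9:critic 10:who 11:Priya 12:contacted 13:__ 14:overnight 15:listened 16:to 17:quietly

The marked gap is inside the relative clause, the direct object of "contacted".
Its filler is the head noun "critic" (via "who"), at word 9.
(The other dependency links word 2 to a gap after word 16.)

9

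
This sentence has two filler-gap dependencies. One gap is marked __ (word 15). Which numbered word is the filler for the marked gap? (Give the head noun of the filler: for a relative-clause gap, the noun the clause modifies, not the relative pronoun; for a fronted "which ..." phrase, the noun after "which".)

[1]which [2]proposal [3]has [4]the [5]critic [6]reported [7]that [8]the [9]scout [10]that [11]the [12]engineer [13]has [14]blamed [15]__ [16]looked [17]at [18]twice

The marked gap is inside the relative clause, the direct object of "blamed".
Its filler is the head noun "scout" (via "that"), at word 9.
(The other dependency links word 2 to a gap after word 17.)

9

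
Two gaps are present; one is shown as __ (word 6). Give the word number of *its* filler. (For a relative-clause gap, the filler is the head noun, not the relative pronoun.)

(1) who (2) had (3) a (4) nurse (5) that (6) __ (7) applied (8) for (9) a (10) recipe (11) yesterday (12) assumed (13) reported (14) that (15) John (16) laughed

4

The marked gap is inside the relative clause, the subject of "applied".
Its filler is the head noun "nurse" (via "that"), at word 4.
(The other dependency links word 1 to a gap after word 12.)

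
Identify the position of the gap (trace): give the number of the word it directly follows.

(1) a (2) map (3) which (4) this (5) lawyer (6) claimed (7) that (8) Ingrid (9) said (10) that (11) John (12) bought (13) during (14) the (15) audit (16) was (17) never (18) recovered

The displaced element is "a map" (word 2).
It is linked across 2 clause boundaries (that → that).
It functions as the direct object of "bought", so the gap sits immediately after word 12 ("bought").
Base order: This lawyer claimed that Ingrid said that John bought a map during the audit.

12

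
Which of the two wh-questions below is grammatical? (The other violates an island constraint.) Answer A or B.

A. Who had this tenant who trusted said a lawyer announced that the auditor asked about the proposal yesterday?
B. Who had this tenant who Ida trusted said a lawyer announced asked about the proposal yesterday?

In A, the wh-phrase is extracted from inside a complex-NP island (relative clause) (introduced by "who"), which blocks movement.
In B, the extraction path crosses only that-complement boundaries, which are transparent.
So B is grammatical.

B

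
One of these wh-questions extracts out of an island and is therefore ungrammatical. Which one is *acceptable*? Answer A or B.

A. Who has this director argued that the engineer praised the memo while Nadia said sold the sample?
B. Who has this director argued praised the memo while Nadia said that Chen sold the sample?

B

In A, the wh-phrase is extracted from inside an adjunct island (introduced by "while"), which blocks movement.
In B, the extraction path crosses only that-complement boundaries, which are transparent.
So B is grammatical.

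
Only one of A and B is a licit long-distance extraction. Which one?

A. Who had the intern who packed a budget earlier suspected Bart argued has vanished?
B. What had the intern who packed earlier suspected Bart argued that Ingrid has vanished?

In B, the wh-phrase is extracted from inside a complex-NP island (relative clause) (introduced by "who"), which blocks movement.
In A, the extraction path crosses only that-complement boundaries, which are transparent.
So A is grammatical.

A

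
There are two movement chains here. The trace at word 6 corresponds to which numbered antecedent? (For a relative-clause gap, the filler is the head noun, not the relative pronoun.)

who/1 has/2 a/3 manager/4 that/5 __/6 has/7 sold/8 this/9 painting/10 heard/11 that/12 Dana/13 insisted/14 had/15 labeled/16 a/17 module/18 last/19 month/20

The marked gap is inside the relative clause, the subject of "sold".
Its filler is the head noun "manager" (via "that"), at word 4.
(The other dependency links word 1 to a gap after word 14.)

4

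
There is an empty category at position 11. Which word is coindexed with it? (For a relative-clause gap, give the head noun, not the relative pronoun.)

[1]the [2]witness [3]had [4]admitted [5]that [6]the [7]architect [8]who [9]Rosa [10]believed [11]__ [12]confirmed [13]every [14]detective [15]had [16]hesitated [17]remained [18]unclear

The gap at 11 is the subject of "confirmed", inside a relative clause.
The relative pronoun is "who" (word 8); it is bound by the head noun immediately before it.
Its filler is the head noun "architect", at word 7.

7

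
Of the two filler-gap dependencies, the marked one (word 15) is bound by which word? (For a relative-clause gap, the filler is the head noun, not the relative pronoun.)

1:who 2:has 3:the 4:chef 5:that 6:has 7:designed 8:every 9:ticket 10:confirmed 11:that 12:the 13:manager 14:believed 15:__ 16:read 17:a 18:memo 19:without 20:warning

The marked gap is the subject of "read".
Its filler is the fronted wh-phrase "who", at word 1.
(The other dependency links word 4 to a gap after word 5.)

1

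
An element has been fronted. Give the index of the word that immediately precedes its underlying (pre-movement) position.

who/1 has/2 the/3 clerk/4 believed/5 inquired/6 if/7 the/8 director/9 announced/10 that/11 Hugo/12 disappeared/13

The displaced element is "who" (word 1).
It is linked across 1 clause boundary (Ø).
It functions as the subject of "inquired", so the gap sits immediately after word 5 ("believed").
Base order: The clerk has believed who inquired if the director announced that Hugo disappeared.

5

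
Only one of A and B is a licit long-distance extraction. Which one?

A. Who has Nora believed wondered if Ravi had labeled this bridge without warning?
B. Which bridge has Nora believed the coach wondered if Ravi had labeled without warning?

In B, the wh-phrase is extracted from inside a wh-island (introduced by "if"), which blocks movement.
In A, the extraction path crosses only that-complement boundaries, which are transparent.
So A is grammatical.

A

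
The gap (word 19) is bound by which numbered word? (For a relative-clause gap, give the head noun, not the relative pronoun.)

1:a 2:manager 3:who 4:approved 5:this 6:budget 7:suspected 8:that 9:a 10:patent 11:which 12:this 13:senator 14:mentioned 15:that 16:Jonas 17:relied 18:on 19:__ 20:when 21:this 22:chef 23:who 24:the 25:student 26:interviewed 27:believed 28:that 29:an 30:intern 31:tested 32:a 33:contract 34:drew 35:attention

The gap at 19 is the prepositional object of "relied", inside a relative clause.
The relative pronoun is "which" (word 11); it is bound by the head noun immediately before it.
Its filler is the head noun "patent", at word 10.

10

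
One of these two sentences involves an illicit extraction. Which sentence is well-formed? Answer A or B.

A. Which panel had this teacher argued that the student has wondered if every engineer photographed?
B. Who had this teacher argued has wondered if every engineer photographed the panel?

B

In A, the wh-phrase is extracted from inside a wh-island (introduced by "if"), which blocks movement.
In B, the extraction path crosses only that-complement boundaries, which are transparent.
So B is grammatical.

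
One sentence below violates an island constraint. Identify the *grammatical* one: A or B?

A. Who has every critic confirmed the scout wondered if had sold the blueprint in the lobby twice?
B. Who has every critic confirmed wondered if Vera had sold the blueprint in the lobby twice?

B

In A, the wh-phrase is extracted from inside a wh-island (introduced by "if"), which blocks movement.
In B, the extraction path crosses only that-complement boundaries, which are transparent.
So B is grammatical.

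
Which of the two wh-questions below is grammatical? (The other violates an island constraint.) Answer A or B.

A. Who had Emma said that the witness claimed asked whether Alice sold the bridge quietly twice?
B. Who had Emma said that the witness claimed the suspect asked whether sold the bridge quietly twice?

A

In B, the wh-phrase is extracted from inside a wh-island (introduced by "whether"), which blocks movement.
In A, the extraction path crosses only that-complement boundaries, which are transparent.
So A is grammatical.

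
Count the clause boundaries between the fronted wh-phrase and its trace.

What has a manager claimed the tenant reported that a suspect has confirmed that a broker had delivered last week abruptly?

3

"what" is extracted from the object of "delivered".
Boundaries crossed, outermost first: [Ø], [that], [that] — 3 in total.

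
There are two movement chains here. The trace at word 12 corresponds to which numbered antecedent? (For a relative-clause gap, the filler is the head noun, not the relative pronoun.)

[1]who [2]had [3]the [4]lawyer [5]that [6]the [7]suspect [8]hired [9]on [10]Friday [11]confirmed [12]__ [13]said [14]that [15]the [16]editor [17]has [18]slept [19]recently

The marked gap is the subject of "said".
Its filler is the fronted wh-phrase "who", at word 1.
(The other dependency links word 4 to a gap after word 8.)

1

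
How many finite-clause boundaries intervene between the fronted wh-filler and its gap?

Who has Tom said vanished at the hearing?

"who" is extracted from the subject of "vanished".
Boundaries crossed, outermost first: [Ø] — 1 in total.

1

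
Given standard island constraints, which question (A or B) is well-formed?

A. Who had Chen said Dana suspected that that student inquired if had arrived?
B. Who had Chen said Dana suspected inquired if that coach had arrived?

In A, the wh-phrase is extracted from inside a wh-island (introduced by "if"), which blocks movement.
In B, the extraction path crosses only that-complement boundaries, which are transparent.
So B is grammatical.

B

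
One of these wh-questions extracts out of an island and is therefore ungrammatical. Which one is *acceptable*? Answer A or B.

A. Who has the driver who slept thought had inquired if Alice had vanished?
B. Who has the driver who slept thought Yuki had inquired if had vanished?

In B, the wh-phrase is extracted from inside a wh-island (introduced by "if"), which blocks movement.
In A, the extraction path crosses only that-complement boundaries, which are transparent.
So A is grammatical.

A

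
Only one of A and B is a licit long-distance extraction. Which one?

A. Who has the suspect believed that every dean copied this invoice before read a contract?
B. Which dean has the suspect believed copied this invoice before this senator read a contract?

In A, the wh-phrase is extracted from inside an adjunct island (introduced by "before"), which blocks movement.
In B, the extraction path crosses only that-complement boundaries, which are transparent.
So B is grammatical.

B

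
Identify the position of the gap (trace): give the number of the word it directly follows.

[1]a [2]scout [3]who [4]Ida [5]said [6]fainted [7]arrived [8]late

5

The displaced element is "a scout" (word 2).
It is linked across 1 clause boundary (Ø).
It functions as the subject of "fainted", so the gap sits immediately after word 5 ("said").
Base order: Ida said that a scout fainted.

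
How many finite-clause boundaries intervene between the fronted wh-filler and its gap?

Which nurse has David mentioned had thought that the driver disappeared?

1

"which nurse" is extracted from the subject of "thought".
Boundaries crossed, outermost first: [Ø] — 1 in total.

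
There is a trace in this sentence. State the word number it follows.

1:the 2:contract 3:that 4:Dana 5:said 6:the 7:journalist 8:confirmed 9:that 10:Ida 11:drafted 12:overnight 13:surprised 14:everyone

11

The displaced element is "the contract" (word 2).
It is linked across 2 clause boundaries (Ø → that).
It functions as the direct object of "drafted", so the gap sits immediately after word 11 ("drafted").
Base order: Dana said the journalist confirmed that Ida drafted the contract overnight.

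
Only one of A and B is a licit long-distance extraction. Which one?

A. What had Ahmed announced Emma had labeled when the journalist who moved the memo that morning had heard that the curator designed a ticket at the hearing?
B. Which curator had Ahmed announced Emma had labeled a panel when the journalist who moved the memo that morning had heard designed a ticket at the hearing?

In B, the wh-phrase is extracted from inside an adjunct island (introduced by "when"), which blocks movement.
In A, the extraction path crosses only that-complement boundaries, which are transparent.
So A is grammatical.

A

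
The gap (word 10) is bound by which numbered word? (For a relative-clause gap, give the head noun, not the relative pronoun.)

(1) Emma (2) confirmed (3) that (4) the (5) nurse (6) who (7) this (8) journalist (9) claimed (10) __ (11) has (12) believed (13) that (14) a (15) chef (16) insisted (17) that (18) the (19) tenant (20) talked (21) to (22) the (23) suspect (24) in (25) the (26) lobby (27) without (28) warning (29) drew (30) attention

The gap at 10 is the subject of "believed", inside a relative clause.
The relative pronoun is "who" (word 6); it is bound by the head noun immediately before it.
Its filler is the head noun "nurse", at word 5.

5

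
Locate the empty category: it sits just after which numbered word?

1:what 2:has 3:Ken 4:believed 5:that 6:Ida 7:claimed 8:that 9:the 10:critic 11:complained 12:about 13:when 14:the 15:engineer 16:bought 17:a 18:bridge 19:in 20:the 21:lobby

12

The displaced element is "what" (word 1).
It is linked across 2 clause boundaries (that → that).
It functions as the object of the preposition "about" of "complained", so the gap sits immediately after word 12 ("about").
Base order: Ken has believed that Ida claimed that the critic complained about what when the engineer bought a bridge in the lobby.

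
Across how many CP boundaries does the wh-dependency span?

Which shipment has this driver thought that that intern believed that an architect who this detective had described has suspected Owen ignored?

3

"which shipment" is extracted from the object of "ignored".
Boundaries crossed, outermost first: [that], [that], [Ø] — 3 in total.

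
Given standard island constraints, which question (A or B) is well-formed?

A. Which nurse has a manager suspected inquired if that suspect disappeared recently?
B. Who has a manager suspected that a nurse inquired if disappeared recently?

A

In B, the wh-phrase is extracted from inside a wh-island (introduced by "if"), which blocks movement.
In A, the extraction path crosses only that-complement boundaries, which are transparent.
So A is grammatical.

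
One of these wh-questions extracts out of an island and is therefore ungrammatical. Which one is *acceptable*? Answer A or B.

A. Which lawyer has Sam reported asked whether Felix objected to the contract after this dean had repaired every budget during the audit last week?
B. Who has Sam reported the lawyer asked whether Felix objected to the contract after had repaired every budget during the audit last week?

A

In B, the wh-phrase is extracted from inside a wh-island (introduced by "whether"), which blocks movement.
In A, the extraction path crosses only that-complement boundaries, which are transparent.
So A is grammatical.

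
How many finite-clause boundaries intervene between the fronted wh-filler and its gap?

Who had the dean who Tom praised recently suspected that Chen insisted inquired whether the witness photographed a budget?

"who" is extracted from the subject of "inquired".
Boundaries crossed, outermost first: [that], [Ø] — 2 in total.

2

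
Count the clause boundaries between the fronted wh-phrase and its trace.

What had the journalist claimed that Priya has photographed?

"what" is extracted from the object of "photographed".
Boundaries crossed, outermost first: [that] — 1 in total.

1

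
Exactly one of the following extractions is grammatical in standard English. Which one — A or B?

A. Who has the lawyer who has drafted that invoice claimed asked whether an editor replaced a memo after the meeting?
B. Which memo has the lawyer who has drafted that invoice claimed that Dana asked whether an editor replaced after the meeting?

In B, the wh-phrase is extracted from inside a wh-island (introduced by "whether"), which blocks movement.
In A, the extraction path crosses only that-complement boundaries, which are transparent.
So A is grammatical.

A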